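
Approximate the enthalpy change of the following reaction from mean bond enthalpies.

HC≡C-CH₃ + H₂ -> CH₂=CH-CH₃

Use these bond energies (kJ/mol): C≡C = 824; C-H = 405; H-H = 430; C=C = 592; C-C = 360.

Bonds broken (reactants):
  C≡C: 1 × 824 = 824
  C-C: 1 × 360 = 360
  C-H: 4 × 405 = 1620
  H-H: 1 × 430 = 430
  Σ(broken) = 3234 kJ
Bonds formed (products):
  C-C: 1 × 360 = 360
  C-H: 6 × 405 = 2430
  C=C: 1 × 592 = 592
  Σ(formed) = 3382 kJ
ΔH = Σ(broken) − Σ(formed) = 3234 − 3382 = −148 kJ

ΔH ≈ −148 kJ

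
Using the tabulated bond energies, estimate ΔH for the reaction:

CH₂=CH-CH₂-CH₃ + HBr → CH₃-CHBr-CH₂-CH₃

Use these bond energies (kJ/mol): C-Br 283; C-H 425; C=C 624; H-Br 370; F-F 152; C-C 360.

Bonds broken (reactants):
  C-C: 2 × 360 = 720
  C-H: 8 × 425 = 3400
  C=C: 1 × 624 = 624
  H-Br: 1 × 370 = 370
  Σ(broken) = 5114 kJ
Bonds formed (products):
  C-Br: 1 × 283 = 283
  C-C: 3 × 360 = 1080
  C-H: 9 × 425 = 3825
  Σ(formed) = 5188 kJ
ΔH = Σ(broken) − Σ(formed) = 5114 − 5188 = −74 kJ

ΔH ≈ −74 kJ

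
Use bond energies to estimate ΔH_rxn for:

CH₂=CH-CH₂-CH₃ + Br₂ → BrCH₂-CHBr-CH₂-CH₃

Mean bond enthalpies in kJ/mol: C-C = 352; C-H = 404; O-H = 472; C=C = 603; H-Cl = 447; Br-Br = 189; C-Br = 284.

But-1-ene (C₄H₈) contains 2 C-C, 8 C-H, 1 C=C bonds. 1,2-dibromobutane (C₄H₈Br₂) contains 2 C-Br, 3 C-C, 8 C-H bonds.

ΔH ≈ −128 kJ

Bonds broken (reactants):
  Br-Br: 1 × 189 = 189
  C-C: 2 × 352 = 704
  C-H: 8 × 404 = 3232
  C=C: 1 × 603 = 603
  Σ(broken) = 4728 kJ
Bonds formed (products):
  C-Br: 2 × 284 = 568
  C-C: 3 × 352 = 1056
  C-H: 8 × 404 = 3232
  Σ(formed) = 4856 kJ
ΔH = Σ(broken) − Σ(formed) = 4728 − 4856 = −128 kJ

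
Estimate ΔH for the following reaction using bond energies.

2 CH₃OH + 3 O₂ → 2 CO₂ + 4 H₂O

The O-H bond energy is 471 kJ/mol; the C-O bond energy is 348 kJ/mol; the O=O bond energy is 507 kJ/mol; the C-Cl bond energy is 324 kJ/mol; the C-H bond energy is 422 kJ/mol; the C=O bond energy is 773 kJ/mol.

ΔH ≈ −1169 kJ

Bonds broken (reactants):
  C-H: 6 × 422 = 2532
  C-O: 2 × 348 = 696
  O-H: 2 × 471 = 942
  O=O: 3 × 507 = 1521
  Σ(broken) = 5691 kJ
Bonds formed (products):
  C=O: 4 × 773 = 3092
  O-H: 8 × 471 = 3768
  Σ(formed) = 6860 kJ
ΔH = Σ(broken) − Σ(formed) = 5691 − 6860 = −1169 kJ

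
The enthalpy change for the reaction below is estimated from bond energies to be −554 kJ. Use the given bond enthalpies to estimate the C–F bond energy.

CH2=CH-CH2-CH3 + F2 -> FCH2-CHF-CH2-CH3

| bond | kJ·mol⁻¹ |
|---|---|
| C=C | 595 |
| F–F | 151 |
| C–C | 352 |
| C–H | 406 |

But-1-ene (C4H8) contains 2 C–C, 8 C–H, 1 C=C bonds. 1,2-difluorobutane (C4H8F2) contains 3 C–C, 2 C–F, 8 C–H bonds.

D(C–F) ≈ 474 kJ/mol

Let D be the C–F bond energy.
Σ(broken) = 2×352 + 8×406 + 1×595 + 1×151 = 4698
Σ(formed) = 3×352 + 2×D + 8×406 = 4304 + 2D
ΔH = Σ(broken) − Σ(formed) = (4698) − (4304 + 2D) = +394 − 2D
Setting this equal to −554 kJ gives 2D = 948, so D = 474 kJ/mol.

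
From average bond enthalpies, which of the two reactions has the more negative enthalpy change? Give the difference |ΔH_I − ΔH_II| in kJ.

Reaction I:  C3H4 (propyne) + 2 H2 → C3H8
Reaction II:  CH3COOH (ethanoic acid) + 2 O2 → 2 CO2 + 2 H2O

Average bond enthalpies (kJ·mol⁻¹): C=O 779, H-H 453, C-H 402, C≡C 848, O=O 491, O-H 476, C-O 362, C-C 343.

Reaction II, by 675 kJ

Reaction I:
  Bonds broken (reactants):
    C≡C: 1 × 848 = 848
    C-C: 1 × 343 = 343
    C-H: 4 × 402 = 1608
    H-H: 2 × 453 = 906
    Σ(broken) = 3705 kJ
  Bonds formed (products):
    C-C: 2 × 343 = 686
    C-H: 8 × 402 = 3216
    Σ(formed) = 3902 kJ
  ΔH_I = 3705 − 3902 = −197 kJ
Reaction II:
  Bonds broken (reactants):
    C-C: 1 × 343 = 343
    C-H: 3 × 402 = 1206
    C-O: 1 × 362 = 362
    C=O: 1 × 779 = 779
    O-H: 1 × 476 = 476
    O=O: 2 × 491 = 982
    Σ(broken) = 4148 kJ
  Bonds formed (products):
    C=O: 4 × 779 = 3116
    O-H: 4 × 476 = 1904
    Σ(formed) = 5020 kJ
  ΔH_II = 4148 − 5020 = −872 kJ
ΔH_I − ΔH_II = +675 kJ, so reaction II has the more negative ΔH; |ΔH_I − ΔH_II| = 675 kJ.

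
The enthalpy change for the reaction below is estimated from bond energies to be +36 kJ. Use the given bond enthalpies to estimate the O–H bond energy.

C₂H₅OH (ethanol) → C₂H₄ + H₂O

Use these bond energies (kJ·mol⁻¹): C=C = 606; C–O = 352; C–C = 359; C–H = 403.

D(O–H) ≈ 472 kJ/mol

Let D be the O–H bond energy.
Σ(broken) = 1×359 + 5×403 + 1×352 + 1×D = 2726 + D
Σ(formed) = 4×403 + 1×606 + 2×D = 2218 + 2D
ΔH = Σ(broken) − Σ(formed) = (2726 + D) − (2218 + 2D) = +508 − D
Setting this equal to +36 kJ gives D = 472 kJ/mol.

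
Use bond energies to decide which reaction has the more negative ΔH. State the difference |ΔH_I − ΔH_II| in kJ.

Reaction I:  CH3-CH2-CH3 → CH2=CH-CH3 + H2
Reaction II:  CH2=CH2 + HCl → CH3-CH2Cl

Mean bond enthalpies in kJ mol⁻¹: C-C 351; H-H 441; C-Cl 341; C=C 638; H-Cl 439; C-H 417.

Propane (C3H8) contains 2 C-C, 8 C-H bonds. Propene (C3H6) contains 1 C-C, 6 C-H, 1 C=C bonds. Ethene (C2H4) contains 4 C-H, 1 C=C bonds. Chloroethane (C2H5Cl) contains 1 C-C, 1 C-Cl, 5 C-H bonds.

Reaction II, by 138 kJ

Reaction I:
  Bonds broken (reactants):
    C-C: 2 × 351 = 702
    C-H: 8 × 417 = 3336
    Σ(broken) = 4038 kJ
  Bonds formed (products):
    C-C: 1 × 351 = 351
    C-H: 6 × 417 = 2502
    C=C: 1 × 638 = 638
    H-H: 1 × 441 = 441
    Σ(formed) = 3932 kJ
  ΔH_I = 4038 − 3932 = +106 kJ
Reaction II:
  Bonds broken (reactants):
    C-H: 4 × 417 = 1668
    C=C: 1 × 638 = 638
    H-Cl: 1 × 439 = 439
    Σ(broken) = 2745 kJ
  Bonds formed (products):
    C-C: 1 × 351 = 351
    C-Cl: 1 × 341 = 341
    C-H: 5 × 417 = 2085
    Σ(formed) = 2777 kJ
  ΔH_II = 2745 − 2777 = −32 kJ
ΔH_I − ΔH_II = +138 kJ, so reaction II has the more negative ΔH; |ΔH_I − ΔH_II| = 138 kJ.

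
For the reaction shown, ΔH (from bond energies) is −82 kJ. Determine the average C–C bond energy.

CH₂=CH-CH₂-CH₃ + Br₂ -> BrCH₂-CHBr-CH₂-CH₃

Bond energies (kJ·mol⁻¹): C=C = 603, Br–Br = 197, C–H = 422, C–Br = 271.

D(C–C) ≈ 340 kJ/mol

Let D be the C–C bond energy.
Σ(broken) = 1×197 + 2×D + 8×422 + 1×603 = 4176 + 2D
Σ(formed) = 2×271 + 3×D + 8×422 = 3918 + 3D
ΔH = Σ(broken) − Σ(formed) = (4176 + 2D) − (3918 + 3D) = +258 − D
Setting this equal to −82 kJ gives D = 340 kJ/mol.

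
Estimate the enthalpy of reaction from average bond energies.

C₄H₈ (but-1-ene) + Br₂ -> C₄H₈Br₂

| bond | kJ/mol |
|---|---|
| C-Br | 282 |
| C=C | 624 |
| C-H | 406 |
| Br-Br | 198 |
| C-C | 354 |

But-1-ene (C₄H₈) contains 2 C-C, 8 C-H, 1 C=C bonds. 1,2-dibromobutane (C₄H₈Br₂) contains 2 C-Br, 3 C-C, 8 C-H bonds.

ΔH ≈ −96 kJ

Bonds broken (reactants):
  Br-Br: 1 × 198 = 198
  C-C: 2 × 354 = 708
  C-H: 8 × 406 = 3248
  C=C: 1 × 624 = 624
  Σ(broken) = 4778 kJ
Bonds formed (products):
  C-Br: 2 × 282 = 564
  C-C: 3 × 354 = 1062
  C-H: 8 × 406 = 3248
  Σ(formed) = 4874 kJ
ΔH = Σ(broken) − Σ(formed) = 4778 − 4874 = −96 kJ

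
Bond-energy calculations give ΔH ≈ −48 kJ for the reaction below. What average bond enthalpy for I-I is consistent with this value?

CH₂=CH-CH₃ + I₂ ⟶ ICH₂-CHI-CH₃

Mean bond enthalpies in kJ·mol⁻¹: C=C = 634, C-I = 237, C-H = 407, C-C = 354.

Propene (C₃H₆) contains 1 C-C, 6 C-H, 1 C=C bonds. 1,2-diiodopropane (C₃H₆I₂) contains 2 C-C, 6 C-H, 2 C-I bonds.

D(I-I) ≈ 146 kJ/mol

Let D be the I-I bond energy.
Σ(broken) = 1×354 + 6×407 + 1×634 + 1×D = 3430 + D
Σ(formed) = 2×354 + 6×407 + 2×237 = 3624
ΔH = Σ(broken) − Σ(formed) = (3430 + D) − (3624) = −194 + D
Setting this equal to −48 kJ gives D = 146 kJ/mol.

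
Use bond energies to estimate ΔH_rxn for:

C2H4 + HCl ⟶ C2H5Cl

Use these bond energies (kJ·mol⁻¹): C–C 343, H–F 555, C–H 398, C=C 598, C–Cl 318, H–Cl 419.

ΔH ≈ −42 kJ

Bonds broken (reactants):
  C–H: 4 × 398 = 1592
  C=C: 1 × 598 = 598
  H–Cl: 1 × 419 = 419
  Σ(broken) = 2609 kJ
Bonds formed (products):
  C–C: 1 × 343 = 343
  C–Cl: 1 × 318 = 318
  C–H: 5 × 398 = 1990
  Σ(formed) = 2651 kJ
ΔH = Σ(broken) − Σ(formed) = 2609 − 2651 = −42 kJ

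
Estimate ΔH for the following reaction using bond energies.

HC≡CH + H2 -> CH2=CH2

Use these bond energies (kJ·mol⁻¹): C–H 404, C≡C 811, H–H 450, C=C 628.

ΔH ≈ −175 kJ

Bonds broken (reactants):
  C≡C: 1 × 811 = 811
  C–H: 2 × 404 = 808
  H–H: 1 × 450 = 450
  Σ(broken) = 2069 kJ
Bonds formed (products):
  C–H: 4 × 404 = 1616
  C=C: 1 × 628 = 628
  Σ(formed) = 2244 kJ
ΔH = Σ(broken) − Σ(formed) = 2069 − 2244 = −175 kJ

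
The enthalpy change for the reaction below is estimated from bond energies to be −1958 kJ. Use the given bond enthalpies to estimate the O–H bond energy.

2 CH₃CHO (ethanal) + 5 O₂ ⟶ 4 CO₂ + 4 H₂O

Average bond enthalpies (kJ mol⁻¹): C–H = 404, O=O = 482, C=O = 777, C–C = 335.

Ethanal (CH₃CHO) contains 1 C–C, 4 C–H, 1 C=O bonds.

D(O–H) ≈ 451 kJ/mol

Let D be the O–H bond energy.
Σ(broken) = 2×335 + 8×404 + 2×777 + 5×482 = 7866
Σ(formed) = 8×777 + 8×D = 6216 + 8D
ΔH = Σ(broken) − Σ(formed) = (7866) − (6216 + 8D) = +1650 − 8D
Setting this equal to −1958 kJ gives 8D = 3608, so D = 451 kJ/mol.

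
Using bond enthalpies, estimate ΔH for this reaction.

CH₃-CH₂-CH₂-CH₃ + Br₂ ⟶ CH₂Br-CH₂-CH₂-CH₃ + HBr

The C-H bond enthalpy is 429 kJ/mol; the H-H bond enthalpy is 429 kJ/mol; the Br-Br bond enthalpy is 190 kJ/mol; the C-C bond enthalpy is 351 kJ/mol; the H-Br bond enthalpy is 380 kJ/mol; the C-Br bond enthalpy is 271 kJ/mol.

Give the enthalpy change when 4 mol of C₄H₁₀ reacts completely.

Bonds broken (reactants):
  Br-Br: 1 × 190 = 190
  C-C: 3 × 351 = 1053
  C-H: 10 × 429 = 4290
  Σ(broken) = 5533 kJ
Bonds formed (products):
  C-Br: 1 × 271 = 271
  C-C: 3 × 351 = 1053
  C-H: 9 × 429 = 3861
  H-Br: 1 × 380 = 380
  Σ(formed) = 5565 kJ
ΔH = Σ(broken) − Σ(formed) = 5533 − 5565 = −32 kJ
For 4× the reaction as written: 4 × (−32) = −128 kJ

ΔH = −128 kJ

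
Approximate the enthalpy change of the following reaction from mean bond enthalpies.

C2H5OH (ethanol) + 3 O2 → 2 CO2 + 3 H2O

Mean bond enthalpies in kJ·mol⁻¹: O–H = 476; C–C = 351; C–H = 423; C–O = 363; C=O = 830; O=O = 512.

ΔH ≈ −1335 kJ

Bonds broken (reactants):
  C–C: 1 × 351 = 351
  C–H: 5 × 423 = 2115
  C–O: 1 × 363 = 363
  O–H: 1 × 476 = 476
  O=O: 3 × 512 = 1536
  Σ(broken) = 4841 kJ
Bonds formed (products):
  C=O: 4 × 830 = 3320
  O–H: 6 × 476 = 2856
  Σ(formed) = 6176 kJ
ΔH = Σ(broken) − Σ(formed) = 4841 − 6176 = −1335 kJ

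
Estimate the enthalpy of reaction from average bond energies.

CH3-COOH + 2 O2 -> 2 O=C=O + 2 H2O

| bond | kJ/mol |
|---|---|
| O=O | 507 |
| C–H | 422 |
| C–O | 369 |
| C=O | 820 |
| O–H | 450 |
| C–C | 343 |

ΔH ≈ −818 kJ

Bonds broken (reactants):
  C–C: 1 × 343 = 343
  C–H: 3 × 422 = 1266
  C–O: 1 × 369 = 369
  C=O: 1 × 820 = 820
  O–H: 1 × 450 = 450
  O=O: 2 × 507 = 1014
  Σ(broken) = 4262 kJ
Bonds formed (products):
  C=O: 4 × 820 = 3280
  O–H: 4 × 450 = 1800
  Σ(formed) = 5080 kJ
ΔH = Σ(broken) − Σ(formed) = 4262 − 5080 = −818 kJ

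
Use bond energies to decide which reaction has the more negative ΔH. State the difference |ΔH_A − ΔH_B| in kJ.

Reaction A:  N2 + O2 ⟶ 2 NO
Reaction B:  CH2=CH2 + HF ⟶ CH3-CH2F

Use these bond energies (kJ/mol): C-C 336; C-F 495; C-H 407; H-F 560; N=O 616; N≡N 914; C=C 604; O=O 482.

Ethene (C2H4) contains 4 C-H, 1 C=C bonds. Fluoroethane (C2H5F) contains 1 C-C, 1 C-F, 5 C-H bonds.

Reaction B, by 238 kJ

Reaction A:
  Bonds broken (reactants):
    N≡N: 1 × 914 = 914
    O=O: 1 × 482 = 482
    Σ(broken) = 1396 kJ
  Bonds formed (products):
    N=O: 2 × 616 = 1232
    Σ(formed) = 1232 kJ
  ΔH_A = 1396 − 1232 = +164 kJ
Reaction B:
  Bonds broken (reactants):
    C-H: 4 × 407 = 1628
    C=C: 1 × 604 = 604
    H-F: 1 × 560 = 560
    Σ(broken) = 2792 kJ
  Bonds formed (products):
    C-C: 1 × 336 = 336
    C-F: 1 × 495 = 495
    C-H: 5 × 407 = 2035
    Σ(formed) = 2866 kJ
  ΔH_B = 2792 − 2866 = −74 kJ
ΔH_A − ΔH_B = +238 kJ, so reaction B has the more negative ΔH; |ΔH_A − ΔH_B| = 238 kJ.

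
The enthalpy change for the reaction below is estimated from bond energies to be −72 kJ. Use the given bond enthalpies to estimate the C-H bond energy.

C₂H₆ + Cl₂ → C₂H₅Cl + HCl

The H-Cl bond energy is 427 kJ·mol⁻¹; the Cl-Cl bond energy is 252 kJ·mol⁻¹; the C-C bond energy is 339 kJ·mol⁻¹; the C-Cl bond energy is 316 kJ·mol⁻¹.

D(C-H) ≈ 419 kJ/mol

Let D be the C-H bond energy.
Σ(broken) = 1×339 + 6×D + 1×252 = 591 + 6D
Σ(formed) = 1×339 + 1×316 + 5×D + 1×427 = 1082 + 5D
ΔH = Σ(broken) − Σ(formed) = (591 + 6D) − (1082 + 5D) = −491 + D
Setting this equal to −72 kJ gives D = 419 kJ/mol.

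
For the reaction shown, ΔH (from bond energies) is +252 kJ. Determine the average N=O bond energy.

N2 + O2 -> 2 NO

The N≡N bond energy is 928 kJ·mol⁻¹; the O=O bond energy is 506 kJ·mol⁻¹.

D(N=O) ≈ 591 kJ/mol

Let D be the N=O bond energy.
Σ(broken) = 1×928 + 1×506 = 1434
Σ(formed) = 2×D = 2D
ΔH = Σ(broken) − Σ(formed) = (1434) − (2D) = +1434 − 2D
Setting this equal to +252 kJ gives 2D = 1182, so D = 591 kJ/mol.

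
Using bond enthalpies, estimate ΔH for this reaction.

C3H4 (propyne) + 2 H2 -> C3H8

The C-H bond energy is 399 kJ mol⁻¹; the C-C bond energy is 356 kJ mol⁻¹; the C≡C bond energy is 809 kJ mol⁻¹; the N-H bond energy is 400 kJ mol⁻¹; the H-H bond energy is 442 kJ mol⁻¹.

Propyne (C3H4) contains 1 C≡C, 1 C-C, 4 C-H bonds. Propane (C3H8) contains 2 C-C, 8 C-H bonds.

Bonds broken (reactants):
  C≡C: 1 × 809 = 809
  C-C: 1 × 356 = 356
  C-H: 4 × 399 = 1596
  H-H: 2 × 442 = 884
  Σ(broken) = 3645 kJ
Bonds formed (products):
  C-C: 2 × 356 = 712
  C-H: 8 × 399 = 3192
  Σ(formed) = 3904 kJ
ΔH = Σ(broken) − Σ(formed) = 3645 − 3904 = −259 kJ

ΔH ≈ −259 kJ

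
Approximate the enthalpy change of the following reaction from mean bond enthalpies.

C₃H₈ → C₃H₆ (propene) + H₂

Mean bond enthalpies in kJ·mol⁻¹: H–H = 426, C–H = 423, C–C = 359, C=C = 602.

Bonds broken (reactants):
  C–C: 2 × 359 = 718
  C–H: 8 × 423 = 3384
  Σ(broken) = 4102 kJ
Bonds formed (products):
  C–C: 1 × 359 = 359
  C–H: 6 × 423 = 2538
  C=C: 1 × 602 = 602
  H–H: 1 × 426 = 426
  Σ(formed) = 3925 kJ
ΔH = Σ(broken) − Σ(formed) = 4102 − 3925 = +177 kJ

ΔH ≈ +177 kJ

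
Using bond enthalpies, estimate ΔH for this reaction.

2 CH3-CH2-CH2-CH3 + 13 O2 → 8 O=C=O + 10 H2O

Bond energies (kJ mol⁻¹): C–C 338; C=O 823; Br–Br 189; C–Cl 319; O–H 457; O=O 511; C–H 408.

Bonds broken (reactants):
  C–C: 6 × 338 = 2028
  C–H: 20 × 408 = 8160
  O=O: 13 × 511 = 6643
  Σ(broken) = 16831 kJ
Bonds formed (products):
  C=O: 16 × 823 = 13168
  O–H: 20 × 457 = 9140
  Σ(formed) = 22308 kJ
ΔH = Σ(broken) − Σ(formed) = 16831 − 22308 = −5477 kJ

ΔH ≈ −5477 kJ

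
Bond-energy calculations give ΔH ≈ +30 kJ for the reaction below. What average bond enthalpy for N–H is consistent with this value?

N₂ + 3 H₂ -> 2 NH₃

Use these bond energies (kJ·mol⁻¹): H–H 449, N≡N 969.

Let D be the N–H bond energy.
Σ(broken) = 3×449 + 1×969 = 2316
Σ(formed) = 6×D = 6D
ΔH = Σ(broken) − Σ(formed) = (2316) − (6D) = +2316 − 6D
Setting this equal to +30 kJ gives 6D = 2286, so D = 381 kJ/mol.

D(N–H) ≈ 381 kJ/mol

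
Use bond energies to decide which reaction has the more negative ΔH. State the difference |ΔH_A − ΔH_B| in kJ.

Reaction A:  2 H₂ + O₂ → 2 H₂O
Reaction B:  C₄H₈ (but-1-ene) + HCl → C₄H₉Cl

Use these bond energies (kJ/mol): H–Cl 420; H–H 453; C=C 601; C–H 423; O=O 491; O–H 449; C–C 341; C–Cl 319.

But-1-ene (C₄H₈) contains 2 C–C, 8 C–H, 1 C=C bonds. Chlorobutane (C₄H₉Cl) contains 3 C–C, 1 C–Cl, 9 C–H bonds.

Reaction A:
  Bonds broken (reactants):
    H–H: 2 × 453 = 906
    O=O: 1 × 491 = 491
    Σ(broken) = 1397 kJ
  Bonds formed (products):
    O–H: 4 × 449 = 1796
    Σ(formed) = 1796 kJ
  ΔH_A = 1397 − 1796 = −399 kJ
Reaction B:
  Bonds broken (reactants):
    C–C: 2 × 341 = 682
    C–H: 8 × 423 = 3384
    C=C: 1 × 601 = 601
    H–Cl: 1 × 420 = 420
    Σ(broken) = 5087 kJ
  Bonds formed (products):
    C–C: 3 × 341 = 1023
    C–Cl: 1 × 319 = 319
    C–H: 9 × 423 = 3807
    Σ(formed) = 5149 kJ
  ΔH_B = 5087 − 5149 = −62 kJ
ΔH_A − ΔH_B = −337 kJ, so reaction A has the more negative ΔH; |ΔH_A − ΔH_B| = 337 kJ.

Reaction A, by 337 kJ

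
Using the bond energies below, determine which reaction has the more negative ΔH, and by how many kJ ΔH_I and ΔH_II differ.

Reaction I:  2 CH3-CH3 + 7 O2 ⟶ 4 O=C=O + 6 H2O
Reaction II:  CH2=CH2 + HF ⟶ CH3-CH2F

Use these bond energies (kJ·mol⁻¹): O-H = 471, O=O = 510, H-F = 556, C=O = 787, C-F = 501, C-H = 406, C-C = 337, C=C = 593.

Reaction I, by 2737 kJ

Reaction I:
  Bonds broken (reactants):
    C-C: 2 × 337 = 674
    C-H: 12 × 406 = 4872
    O=O: 7 × 510 = 3570
    Σ(broken) = 9116 kJ
  Bonds formed (products):
    C=O: 8 × 787 = 6296
    O-H: 12 × 471 = 5652
    Σ(formed) = 11948 kJ
  ΔH_I = 9116 − 11948 = −2832 kJ
Reaction II:
  Bonds broken (reactants):
    C-H: 4 × 406 = 1624
    C=C: 1 × 593 = 593
    H-F: 1 × 556 = 556
    Σ(broken) = 2773 kJ
  Bonds formed (products):
    C-C: 1 × 337 = 337
    C-F: 1 × 501 = 501
    C-H: 5 × 406 = 2030
    Σ(formed) = 2868 kJ
  ΔH_II = 2773 − 2868 = −95 kJ
ΔH_I − ΔH_II = −2737 kJ, so reaction I has the more negative ΔH; |ΔH_I − ΔH_II| = 2737 kJ.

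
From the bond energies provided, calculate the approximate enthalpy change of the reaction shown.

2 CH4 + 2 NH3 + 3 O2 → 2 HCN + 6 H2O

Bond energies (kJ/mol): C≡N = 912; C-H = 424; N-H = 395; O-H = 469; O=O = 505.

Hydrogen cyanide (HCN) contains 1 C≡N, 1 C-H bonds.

Bonds broken (reactants):
  C-H: 8 × 424 = 3392
  N-H: 6 × 395 = 2370
  O=O: 3 × 505 = 1515
  Σ(broken) = 7277 kJ
Bonds formed (products):
  C≡N: 2 × 912 = 1824
  C-H: 2 × 424 = 848
  O-H: 12 × 469 = 5628
  Σ(formed) = 8300 kJ
ΔH = Σ(broken) − Σ(formed) = 7277 − 8300 = −1023 kJ

ΔH ≈ −1023 kJ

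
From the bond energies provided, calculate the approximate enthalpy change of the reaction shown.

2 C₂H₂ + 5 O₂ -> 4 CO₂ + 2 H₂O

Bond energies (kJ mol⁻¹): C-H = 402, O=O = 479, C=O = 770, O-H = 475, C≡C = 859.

ΔH ≈ −2339 kJ

Bonds broken (reactants):
  C≡C: 2 × 859 = 1718
  C-H: 4 × 402 = 1608
  O=O: 5 × 479 = 2395
  Σ(broken) = 5721 kJ
Bonds formed (products):
  C=O: 8 × 770 = 6160
  O-H: 4 × 475 = 1900
  Σ(formed) = 8060 kJ
ΔH = Σ(broken) − Σ(formed) = 5721 − 8060 = −2339 kJ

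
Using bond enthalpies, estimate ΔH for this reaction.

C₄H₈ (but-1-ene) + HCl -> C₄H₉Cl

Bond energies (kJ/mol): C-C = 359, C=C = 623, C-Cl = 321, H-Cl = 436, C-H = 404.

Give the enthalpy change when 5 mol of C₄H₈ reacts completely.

Bonds broken (reactants):
  C-C: 2 × 359 = 718
  C-H: 8 × 404 = 3232
  C=C: 1 × 623 = 623
  H-Cl: 1 × 436 = 436
  Σ(broken) = 5009 kJ
Bonds formed (products):
  C-C: 3 × 359 = 1077
  C-Cl: 1 × 321 = 321
  C-H: 9 × 404 = 3636
  Σ(formed) = 5034 kJ
ΔH = Σ(broken) − Σ(formed) = 5009 − 5034 = −25 kJ
For 5× the reaction as written: 5 × (−25) = −125 kJ

ΔH = −125 kJ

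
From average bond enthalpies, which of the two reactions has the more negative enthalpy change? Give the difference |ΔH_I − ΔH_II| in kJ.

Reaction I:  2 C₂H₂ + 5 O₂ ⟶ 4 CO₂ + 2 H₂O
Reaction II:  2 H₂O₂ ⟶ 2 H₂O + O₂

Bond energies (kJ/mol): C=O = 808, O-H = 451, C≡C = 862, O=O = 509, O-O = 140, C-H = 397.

Reaction I:
  Bonds broken (reactants):
    C≡C: 2 × 862 = 1724
    C-H: 4 × 397 = 1588
    O=O: 5 × 509 = 2545
    Σ(broken) = 5857 kJ
  Bonds formed (products):
    C=O: 8 × 808 = 6464
    O-H: 4 × 451 = 1804
    Σ(formed) = 8268 kJ
  ΔH_I = 5857 − 8268 = −2411 kJ
Reaction II:
  Bonds broken (reactants):
    O-H: 4 × 451 = 1804
    O-O: 2 × 140 = 280
    Σ(broken) = 2084 kJ
  Bonds formed (products):
    O-H: 4 × 451 = 1804
    O=O: 1 × 509 = 509
    Σ(formed) = 2313 kJ
  ΔH_II = 2084 − 2313 = −229 kJ
ΔH_I − ΔH_II = −2182 kJ, so reaction I has the more negative ΔH; |ΔH_I − ΔH_II| = 2182 kJ.

Reaction I, by 2182 kJ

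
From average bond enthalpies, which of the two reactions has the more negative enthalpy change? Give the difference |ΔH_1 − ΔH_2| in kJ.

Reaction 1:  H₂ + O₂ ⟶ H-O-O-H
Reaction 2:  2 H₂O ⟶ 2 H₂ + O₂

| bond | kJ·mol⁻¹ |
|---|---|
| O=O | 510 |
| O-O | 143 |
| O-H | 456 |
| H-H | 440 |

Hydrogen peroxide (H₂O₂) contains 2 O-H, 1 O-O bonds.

Reaction 1, by 539 kJ

Reaction 1:
  Bonds broken (reactants):
    H-H: 1 × 440 = 440
    O=O: 1 × 510 = 510
    Σ(broken) = 950 kJ
  Bonds formed (products):
    O-H: 2 × 456 = 912
    O-O: 1 × 143 = 143
    Σ(formed) = 1055 kJ
  ΔH_1 = 950 − 1055 = −105 kJ
Reaction 2:
  Bonds broken (reactants):
    O-H: 4 × 456 = 1824
    Σ(broken) = 1824 kJ
  Bonds formed (products):
    H-H: 2 × 440 = 880
    O=O: 1 × 510 = 510
    Σ(formed) = 1390 kJ
  ΔH_2 = 1824 − 1390 = +434 kJ
ΔH_1 − ΔH_2 = −539 kJ, so reaction 1 has the more negative ΔH; |ΔH_1 − ΔH_2| = 539 kJ.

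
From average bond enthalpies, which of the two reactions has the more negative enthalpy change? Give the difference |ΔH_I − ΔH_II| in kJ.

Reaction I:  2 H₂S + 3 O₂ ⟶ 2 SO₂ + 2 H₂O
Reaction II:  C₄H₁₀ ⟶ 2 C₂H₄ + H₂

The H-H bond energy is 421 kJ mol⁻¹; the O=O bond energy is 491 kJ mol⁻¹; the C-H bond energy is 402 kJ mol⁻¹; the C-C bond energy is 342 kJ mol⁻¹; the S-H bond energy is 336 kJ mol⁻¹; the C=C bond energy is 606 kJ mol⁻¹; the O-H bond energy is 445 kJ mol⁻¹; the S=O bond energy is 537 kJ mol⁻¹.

Reaction I:
  Bonds broken (reactants):
    O=O: 3 × 491 = 1473
    S-H: 4 × 336 = 1344
    Σ(broken) = 2817 kJ
  Bonds formed (products):
    O-H: 4 × 445 = 1780
    S=O: 4 × 537 = 2148
    Σ(formed) = 3928 kJ
  ΔH_I = 2817 − 3928 = −1111 kJ
Reaction II:
  Bonds broken (reactants):
    C-C: 3 × 342 = 1026
    C-H: 10 × 402 = 4020
    Σ(broken) = 5046 kJ
  Bonds formed (products):
    C-H: 8 × 402 = 3216
    C=C: 2 × 606 = 1212
    H-H: 1 × 421 = 421
    Σ(formed) = 4849 kJ
  ΔH_II = 5046 − 4849 = +197 kJ
ΔH_I − ΔH_II = −1308 kJ, so reaction I has the more negative ΔH; |ΔH_I − ΔH_II| = 1308 kJ.

Reaction I, by 1308 kJ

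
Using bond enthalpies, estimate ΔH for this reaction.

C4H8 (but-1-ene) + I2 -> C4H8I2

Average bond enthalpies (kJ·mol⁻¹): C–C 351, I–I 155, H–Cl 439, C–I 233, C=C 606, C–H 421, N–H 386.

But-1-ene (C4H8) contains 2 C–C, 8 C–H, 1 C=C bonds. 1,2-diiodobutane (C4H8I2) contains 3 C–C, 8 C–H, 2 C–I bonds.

ΔH ≈ −56 kJ

Bonds broken (reactants):
  C–C: 2 × 351 = 702
  C–H: 8 × 421 = 3368
  C=C: 1 × 606 = 606
  I–I: 1 × 155 = 155
  Σ(broken) = 4831 kJ
Bonds formed (products):
  C–C: 3 × 351 = 1053
  C–H: 8 × 421 = 3368
  C–I: 2 × 233 = 466
  Σ(formed) = 4887 kJ
ΔH = Σ(broken) − Σ(formed) = 4831 − 4887 = −56 kJ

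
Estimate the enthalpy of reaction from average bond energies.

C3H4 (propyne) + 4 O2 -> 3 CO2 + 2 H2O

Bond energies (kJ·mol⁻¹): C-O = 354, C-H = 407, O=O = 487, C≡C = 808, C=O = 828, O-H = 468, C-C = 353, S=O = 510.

Bonds broken (reactants):
  C≡C: 1 × 808 = 808
  C-C: 1 × 353 = 353
  C-H: 4 × 407 = 1628
  O=O: 4 × 487 = 1948
  Σ(broken) = 4737 kJ
Bonds formed (products):
  C=O: 6 × 828 = 4968
  O-H: 4 × 468 = 1872
  Σ(formed) = 6840 kJ
ΔH = Σ(broken) − Σ(formed) = 4737 − 6840 = −2103 kJ

ΔH ≈ −2103 kJ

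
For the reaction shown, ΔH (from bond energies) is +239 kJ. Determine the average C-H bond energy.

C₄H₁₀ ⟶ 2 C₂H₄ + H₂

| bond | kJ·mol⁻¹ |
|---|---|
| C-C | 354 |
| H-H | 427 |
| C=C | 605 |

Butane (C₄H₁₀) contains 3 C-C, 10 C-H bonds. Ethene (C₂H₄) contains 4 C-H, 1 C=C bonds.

D(C-H) ≈ 407 kJ/mol

Let D be the C-H bond energy.
Σ(broken) = 3×354 + 10×D = 1062 + 10D
Σ(formed) = 8×D + 2×605 + 1×427 = 1637 + 8D
ΔH = Σ(broken) − Σ(formed) = (1062 + 10D) − (1637 + 8D) = −575 + 2D
Setting this equal to +239 kJ gives 2D = 814, so D = 407 kJ/mol.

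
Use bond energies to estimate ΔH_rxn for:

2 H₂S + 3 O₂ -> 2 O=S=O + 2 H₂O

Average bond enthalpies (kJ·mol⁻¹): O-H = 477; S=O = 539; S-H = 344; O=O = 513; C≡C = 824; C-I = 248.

Bonds broken (reactants):
  O=O: 3 × 513 = 1539
  S-H: 4 × 344 = 1376
  Σ(broken) = 2915 kJ
Bonds formed (products):
  O-H: 4 × 477 = 1908
  S=O: 4 × 539 = 2156
  Σ(formed) = 4064 kJ
ΔH = Σ(broken) − Σ(formed) = 2915 − 4064 = −1149 kJ

ΔH ≈ −1149 kJ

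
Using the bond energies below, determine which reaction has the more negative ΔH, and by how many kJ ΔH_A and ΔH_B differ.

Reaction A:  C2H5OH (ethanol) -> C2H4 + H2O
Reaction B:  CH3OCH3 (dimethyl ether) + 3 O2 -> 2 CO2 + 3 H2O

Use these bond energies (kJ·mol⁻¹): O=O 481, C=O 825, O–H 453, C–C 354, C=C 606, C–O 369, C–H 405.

Reaction A:
  Bonds broken (reactants):
    C–C: 1 × 354 = 354
    C–H: 5 × 405 = 2025
    C–O: 1 × 369 = 369
    O–H: 1 × 453 = 453
    Σ(broken) = 3201 kJ
  Bonds formed (products):
    C–H: 4 × 405 = 1620
    C=C: 1 × 606 = 606
    O–H: 2 × 453 = 906
    Σ(formed) = 3132 kJ
  ΔH_A = 3201 − 3132 = +69 kJ
Reaction B:
  Bonds broken (reactants):
    C–H: 6 × 405 = 2430
    C–O: 2 × 369 = 738
    O=O: 3 × 481 = 1443
    Σ(broken) = 4611 kJ
  Bonds formed (products):
    C=O: 4 × 825 = 3300
    O–H: 6 × 453 = 2718
    Σ(formed) = 6018 kJ
  ΔH_B = 4611 − 6018 = −1407 kJ
ΔH_A − ΔH_B = +1476 kJ, so reaction B has the more negative ΔH; |ΔH_A − ΔH_B| = 1476 kJ.

Reaction B, by 1476 kJ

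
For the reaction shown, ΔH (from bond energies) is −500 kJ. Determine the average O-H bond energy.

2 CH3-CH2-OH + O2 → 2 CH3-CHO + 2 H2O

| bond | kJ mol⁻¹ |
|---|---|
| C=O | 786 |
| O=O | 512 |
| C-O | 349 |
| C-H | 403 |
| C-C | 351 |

Let D be the O-H bond energy.
Σ(broken) = 2×351 + 10×403 + 2×349 + 2×D + 1×512 = 5942 + 2D
Σ(formed) = 2×351 + 8×403 + 2×786 + 4×D = 5498 + 4D
ΔH = Σ(broken) − Σ(formed) = (5942 + 2D) − (5498 + 4D) = +444 − 2D
Setting this equal to −500 kJ gives 2D = 944, so D = 472 kJ/mol.

D(O-H) ≈ 472 kJ/mol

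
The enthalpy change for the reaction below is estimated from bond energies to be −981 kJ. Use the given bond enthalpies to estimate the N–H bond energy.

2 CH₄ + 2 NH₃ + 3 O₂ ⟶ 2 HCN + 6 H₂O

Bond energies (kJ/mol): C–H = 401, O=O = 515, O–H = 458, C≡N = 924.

D(N–H) ≈ 402 kJ/mol

Let D be the N–H bond energy.
Σ(broken) = 8×401 + 6×D + 3×515 = 4753 + 6D
Σ(formed) = 2×924 + 2×401 + 12×458 = 8146
ΔH = Σ(broken) − Σ(formed) = (4753 + 6D) − (8146) = −3393 + 6D
Setting this equal to −981 kJ gives 6D = 2412, so D = 402 kJ/mol.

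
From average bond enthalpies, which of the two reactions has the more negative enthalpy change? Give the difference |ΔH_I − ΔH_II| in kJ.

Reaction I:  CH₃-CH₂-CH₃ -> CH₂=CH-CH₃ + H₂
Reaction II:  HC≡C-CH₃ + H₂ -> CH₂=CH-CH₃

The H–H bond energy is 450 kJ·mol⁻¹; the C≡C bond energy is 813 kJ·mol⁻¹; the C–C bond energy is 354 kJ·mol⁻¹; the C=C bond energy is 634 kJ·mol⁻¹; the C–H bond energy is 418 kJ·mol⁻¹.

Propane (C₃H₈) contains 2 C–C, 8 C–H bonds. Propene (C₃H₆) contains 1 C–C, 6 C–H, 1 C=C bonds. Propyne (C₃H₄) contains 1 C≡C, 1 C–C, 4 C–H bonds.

Reaction I:
  Bonds broken (reactants):
    C–C: 2 × 354 = 708
    C–H: 8 × 418 = 3344
    Σ(broken) = 4052 kJ
  Bonds formed (products):
    C–C: 1 × 354 = 354
    C–H: 6 × 418 = 2508
    C=C: 1 × 634 = 634
    H–H: 1 × 450 = 450
    Σ(formed) = 3946 kJ
  ΔH_I = 4052 − 3946 = +106 kJ
Reaction II:
  Bonds broken (reactants):
    C≡C: 1 × 813 = 813
    C–C: 1 × 354 = 354
    C–H: 4 × 418 = 1672
    H–H: 1 × 450 = 450
    Σ(broken) = 3289 kJ
  Bonds formed (products):
    C–C: 1 × 354 = 354
    C–H: 6 × 418 = 2508
    C=C: 1 × 634 = 634
    Σ(formed) = 3496 kJ
  ΔH_II = 3289 − 3496 = −207 kJ
ΔH_I − ΔH_II = +313 kJ, so reaction II has the more negative ΔH; |ΔH_I − ΔH_II| = 313 kJ.

Reaction II, by 313 kJ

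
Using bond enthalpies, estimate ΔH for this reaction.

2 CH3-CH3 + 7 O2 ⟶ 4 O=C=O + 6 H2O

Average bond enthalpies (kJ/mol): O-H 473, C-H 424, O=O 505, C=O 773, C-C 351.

ΔH ≈ −2535 kJ

Bonds broken (reactants):
  C-C: 2 × 351 = 702
  C-H: 12 × 424 = 5088
  O=O: 7 × 505 = 3535
  Σ(broken) = 9325 kJ
Bonds formed (products):
  C=O: 8 × 773 = 6184
  O-H: 12 × 473 = 5676
  Σ(formed) = 11860 kJ
ΔH = Σ(broken) − Σ(formed) = 9325 − 11860 = −2535 kJ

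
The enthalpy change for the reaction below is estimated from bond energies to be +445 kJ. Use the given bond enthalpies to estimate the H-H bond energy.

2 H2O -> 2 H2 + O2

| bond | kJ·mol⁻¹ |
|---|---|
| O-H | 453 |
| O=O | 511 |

D(H-H) ≈ 428 kJ/mol

Let D be the H-H bond energy.
Σ(broken) = 4×453 = 1812
Σ(formed) = 2×D + 1×511 = 511 + 2D
ΔH = Σ(broken) − Σ(formed) = (1812) − (511 + 2D) = +1301 − 2D
Setting this equal to +445 kJ gives 2D = 856, so D = 428 kJ/mol.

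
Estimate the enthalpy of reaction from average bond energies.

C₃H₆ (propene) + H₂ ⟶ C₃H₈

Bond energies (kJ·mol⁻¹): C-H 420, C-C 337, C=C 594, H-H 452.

ΔH ≈ −131 kJ

Bonds broken (reactants):
  C-C: 1 × 337 = 337
  C-H: 6 × 420 = 2520
  C=C: 1 × 594 = 594
  H-H: 1 × 452 = 452
  Σ(broken) = 3903 kJ
Bonds formed (products):
  C-C: 2 × 337 = 674
  C-H: 8 × 420 = 3360
  Σ(formed) = 4034 kJ
ΔH = Σ(broken) − Σ(formed) = 3903 − 4034 = −131 kJ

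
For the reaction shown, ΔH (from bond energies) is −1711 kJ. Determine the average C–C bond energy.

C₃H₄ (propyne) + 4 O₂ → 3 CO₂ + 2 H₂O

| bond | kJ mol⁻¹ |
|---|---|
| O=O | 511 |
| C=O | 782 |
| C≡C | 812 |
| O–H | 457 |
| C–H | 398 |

D(C–C) ≈ 361 kJ/mol

Let D be the C–C bond energy.
Σ(broken) = 1×812 + 1×D + 4×398 + 4×511 = 4448 + D
Σ(formed) = 6×782 + 4×457 = 6520
ΔH = Σ(broken) − Σ(formed) = (4448 + D) − (6520) = −2072 + D
Setting this equal to −1711 kJ gives D = 361 kJ/mol.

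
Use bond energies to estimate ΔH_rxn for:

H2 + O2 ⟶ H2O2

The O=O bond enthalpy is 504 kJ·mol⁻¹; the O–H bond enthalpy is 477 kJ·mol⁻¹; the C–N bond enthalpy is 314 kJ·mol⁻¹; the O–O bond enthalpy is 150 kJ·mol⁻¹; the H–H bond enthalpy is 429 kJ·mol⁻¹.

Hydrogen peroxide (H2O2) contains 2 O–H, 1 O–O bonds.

ΔH ≈ −171 kJ

Bonds broken (reactants):
  H–H: 1 × 429 = 429
  O=O: 1 × 504 = 504
  Σ(broken) = 933 kJ
Bonds formed (products):
  O–H: 2 × 477 = 954
  O–O: 1 × 150 = 150
  Σ(formed) = 1104 kJ
ΔH = Σ(broken) − Σ(formed) = 933 − 1104 = −171 kJ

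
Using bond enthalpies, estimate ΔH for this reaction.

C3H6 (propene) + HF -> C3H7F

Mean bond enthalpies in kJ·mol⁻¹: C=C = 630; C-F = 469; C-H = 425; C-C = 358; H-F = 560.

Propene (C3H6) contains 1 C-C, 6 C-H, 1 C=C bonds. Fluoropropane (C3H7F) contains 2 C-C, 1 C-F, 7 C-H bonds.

Bonds broken (reactants):
  C-C: 1 × 358 = 358
  C-H: 6 × 425 = 2550
  C=C: 1 × 630 = 630
  H-F: 1 × 560 = 560
  Σ(broken) = 4098 kJ
Bonds formed (products):
  C-C: 2 × 358 = 716
  C-F: 1 × 469 = 469
  C-H: 7 × 425 = 2975
  Σ(formed) = 4160 kJ
ΔH = Σ(broken) − Σ(formed) = 4098 − 4160 = −62 kJ

ΔH ≈ −62 kJ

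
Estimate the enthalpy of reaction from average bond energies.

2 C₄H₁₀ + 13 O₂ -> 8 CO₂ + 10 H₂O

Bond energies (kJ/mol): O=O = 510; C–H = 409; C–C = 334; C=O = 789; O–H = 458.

Bonds broken (reactants):
  C–C: 6 × 334 = 2004
  C–H: 20 × 409 = 8180
  O=O: 13 × 510 = 6630
  Σ(broken) = 16814 kJ
Bonds formed (products):
  C=O: 16 × 789 = 12624
  O–H: 20 × 458 = 9160
  Σ(formed) = 21784 kJ
ΔH = Σ(broken) − Σ(formed) = 16814 − 21784 = −4970 kJ

ΔH ≈ −4970 kJ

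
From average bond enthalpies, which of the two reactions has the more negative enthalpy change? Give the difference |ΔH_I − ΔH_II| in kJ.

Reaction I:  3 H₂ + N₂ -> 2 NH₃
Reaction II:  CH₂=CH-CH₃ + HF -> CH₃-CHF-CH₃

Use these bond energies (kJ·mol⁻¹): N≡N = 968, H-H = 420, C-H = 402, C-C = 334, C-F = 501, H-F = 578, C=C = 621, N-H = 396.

Reaction I, by 110 kJ

Reaction I:
  Bonds broken (reactants):
    H-H: 3 × 420 = 1260
    N≡N: 1 × 968 = 968
    Σ(broken) = 2228 kJ
  Bonds formed (products):
    N-H: 6 × 396 = 2376
    Σ(formed) = 2376 kJ
  ΔH_I = 2228 − 2376 = −148 kJ
Reaction II:
  Bonds broken (reactants):
    C-C: 1 × 334 = 334
    C-H: 6 × 402 = 2412
    C=C: 1 × 621 = 621
    H-F: 1 × 578 = 578
    Σ(broken) = 3945 kJ
  Bonds formed (products):
    C-C: 2 × 334 = 668
    C-F: 1 × 501 = 501
    C-H: 7 × 402 = 2814
    Σ(formed) = 3983 kJ
  ΔH_II = 3945 − 3983 = −38 kJ
ΔH_I − ΔH_II = −110 kJ, so reaction I has the more negative ΔH; |ΔH_I − ΔH_II| = 110 kJ.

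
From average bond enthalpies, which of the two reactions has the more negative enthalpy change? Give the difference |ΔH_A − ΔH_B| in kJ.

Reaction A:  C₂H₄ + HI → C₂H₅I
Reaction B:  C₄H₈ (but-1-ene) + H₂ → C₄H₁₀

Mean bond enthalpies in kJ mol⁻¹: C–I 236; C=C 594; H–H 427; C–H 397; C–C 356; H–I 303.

Reaction B, by 37 kJ

Reaction A:
  Bonds broken (reactants):
    C–H: 4 × 397 = 1588
    C=C: 1 × 594 = 594
    H–I: 1 × 303 = 303
    Σ(broken) = 2485 kJ
  Bonds formed (products):
    C–C: 1 × 356 = 356
    C–H: 5 × 397 = 1985
    C–I: 1 × 236 = 236
    Σ(formed) = 2577 kJ
  ΔH_A = 2485 − 2577 = −92 kJ
Reaction B:
  Bonds broken (reactants):
    C–C: 2 × 356 = 712
    C–H: 8 × 397 = 3176
    C=C: 1 × 594 = 594
    H–H: 1 × 427 = 427
    Σ(broken) = 4909 kJ
  Bonds formed (products):
    C–C: 3 × 356 = 1068
    C–H: 10 × 397 = 3970
    Σ(formed) = 5038 kJ
  ΔH_B = 4909 − 5038 = −129 kJ
ΔH_A − ΔH_B = +37 kJ, so reaction B has the more negative ΔH; |ΔH_A − ΔH_B| = 37 kJ.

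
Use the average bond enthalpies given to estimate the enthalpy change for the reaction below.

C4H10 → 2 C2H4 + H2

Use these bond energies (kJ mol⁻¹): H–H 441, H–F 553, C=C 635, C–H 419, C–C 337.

ΔH ≈ +138 kJ

Bonds broken (reactants):
  C–C: 3 × 337 = 1011
  C–H: 10 × 419 = 4190
  Σ(broken) = 5201 kJ
Bonds formed (products):
  C–H: 8 × 419 = 3352
  C=C: 2 × 635 = 1270
  H–H: 1 × 441 = 441
  Σ(formed) = 5063 kJ
ΔH = Σ(broken) − Σ(formed) = 5201 − 5063 = +138 kJ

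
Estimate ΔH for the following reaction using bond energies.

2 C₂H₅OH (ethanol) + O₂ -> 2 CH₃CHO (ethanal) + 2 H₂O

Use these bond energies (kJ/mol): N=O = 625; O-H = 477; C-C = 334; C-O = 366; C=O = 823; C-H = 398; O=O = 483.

ΔH ≈ −589 kJ

Bonds broken (reactants):
  C-C: 2 × 334 = 668
  C-H: 10 × 398 = 3980
  C-O: 2 × 366 = 732
  O-H: 2 × 477 = 954
  O=O: 1 × 483 = 483
  Σ(broken) = 6817 kJ
Bonds formed (products):
  C-C: 2 × 334 = 668
  C-H: 8 × 398 = 3184
  C=O: 2 × 823 = 1646
  O-H: 4 × 477 = 1908
  Σ(formed) = 7406 kJ
ΔH = Σ(broken) − Σ(formed) = 6817 − 7406 = −589 kJ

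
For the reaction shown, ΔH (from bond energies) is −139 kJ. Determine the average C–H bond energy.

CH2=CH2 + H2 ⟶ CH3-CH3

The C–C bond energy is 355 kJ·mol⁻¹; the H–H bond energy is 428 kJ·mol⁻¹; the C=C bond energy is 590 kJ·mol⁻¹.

D(C–H) ≈ 401 kJ/mol

Let D be the C–H bond energy.
Σ(broken) = 4×D + 1×590 + 1×428 = 1018 + 4D
Σ(formed) = 1×355 + 6×D = 355 + 6D
ΔH = Σ(broken) − Σ(formed) = (1018 + 4D) − (355 + 6D) = +663 − 2D
Setting this equal to −139 kJ gives 2D = 802, so D = 401 kJ/mol.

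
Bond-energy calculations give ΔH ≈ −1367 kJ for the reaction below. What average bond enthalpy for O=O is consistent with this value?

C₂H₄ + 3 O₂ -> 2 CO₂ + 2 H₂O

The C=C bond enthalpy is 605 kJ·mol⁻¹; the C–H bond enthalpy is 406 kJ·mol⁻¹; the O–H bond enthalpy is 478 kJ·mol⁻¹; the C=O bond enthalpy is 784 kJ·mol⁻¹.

Let D be the O=O bond energy.
Σ(broken) = 4×406 + 1×605 + 3×D = 2229 + 3D
Σ(formed) = 4×784 + 4×478 = 5048
ΔH = Σ(broken) − Σ(formed) = (2229 + 3D) − (5048) = −2819 + 3D
Setting this equal to −1367 kJ gives 3D = 1452, so D = 484 kJ/mol.

D(O=O) ≈ 484 kJ/mol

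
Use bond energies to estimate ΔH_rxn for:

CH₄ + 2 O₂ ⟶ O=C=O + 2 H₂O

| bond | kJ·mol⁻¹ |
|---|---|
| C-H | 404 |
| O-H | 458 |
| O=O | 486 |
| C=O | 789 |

Bonds broken (reactants):
  C-H: 4 × 404 = 1616
  O=O: 2 × 486 = 972
  Σ(broken) = 2588 kJ
Bonds formed (products):
  C=O: 2 × 789 = 1578
  O-H: 4 × 458 = 1832
  Σ(formed) = 3410 kJ
ΔH = Σ(broken) − Σ(formed) = 2588 − 3410 = −822 kJ

ΔH ≈ −822 kJ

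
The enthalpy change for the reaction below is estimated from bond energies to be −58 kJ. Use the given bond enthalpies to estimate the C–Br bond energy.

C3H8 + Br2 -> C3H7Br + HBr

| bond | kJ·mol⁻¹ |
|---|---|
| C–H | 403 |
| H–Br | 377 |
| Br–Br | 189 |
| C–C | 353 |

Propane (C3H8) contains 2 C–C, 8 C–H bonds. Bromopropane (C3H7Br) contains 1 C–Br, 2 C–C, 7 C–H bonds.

D(C–Br) ≈ 273 kJ/mol

Let D be the C–Br bond energy.
Σ(broken) = 1×189 + 2×353 + 8×403 = 4119
Σ(formed) = 1×D + 2×353 + 7×403 + 1×377 = 3904 + D
ΔH = Σ(broken) − Σ(formed) = (4119) − (3904 + D) = +215 − D
Setting this equal to −58 kJ gives D = 273 kJ/mol.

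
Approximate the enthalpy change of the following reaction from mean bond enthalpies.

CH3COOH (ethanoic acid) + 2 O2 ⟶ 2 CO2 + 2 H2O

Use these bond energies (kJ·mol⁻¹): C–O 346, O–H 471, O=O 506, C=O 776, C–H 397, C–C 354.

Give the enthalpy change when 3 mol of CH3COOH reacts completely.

Bonds broken (reactants):
  C–C: 1 × 354 = 354
  C–H: 3 × 397 = 1191
  C–O: 1 × 346 = 346
  C=O: 1 × 776 = 776
  O–H: 1 × 471 = 471
  O=O: 2 × 506 = 1012
  Σ(broken) = 4150 kJ
Bonds formed (products):
  C=O: 4 × 776 = 3104
  O–H: 4 × 471 = 1884
  Σ(formed) = 4988 kJ
ΔH = Σ(broken) − Σ(formed) = 4150 − 4988 = −838 kJ
For 3× the reaction as written: 3 × (−838) = −2514 kJ

ΔH = −2514 kJ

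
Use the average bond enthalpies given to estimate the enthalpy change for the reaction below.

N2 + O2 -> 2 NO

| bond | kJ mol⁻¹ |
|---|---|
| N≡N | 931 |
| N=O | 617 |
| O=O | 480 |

ΔH ≈ +177 kJ

Bonds broken (reactants):
  N≡N: 1 × 931 = 931
  O=O: 1 × 480 = 480
  Σ(broken) = 1411 kJ
Bonds formed (products):
  N=O: 2 × 617 = 1234
  Σ(formed) = 1234 kJ
ΔH = Σ(broken) − Σ(formed) = 1411 − 1234 = +177 kJ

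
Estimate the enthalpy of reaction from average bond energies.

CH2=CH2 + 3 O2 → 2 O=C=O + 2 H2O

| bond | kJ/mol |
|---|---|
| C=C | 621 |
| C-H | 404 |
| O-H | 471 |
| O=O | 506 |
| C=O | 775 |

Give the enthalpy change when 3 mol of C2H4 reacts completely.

Bonds broken (reactants):
  C-H: 4 × 404 = 1616
  C=C: 1 × 621 = 621
  O=O: 3 × 506 = 1518
  Σ(broken) = 3755 kJ
Bonds formed (products):
  C=O: 4 × 775 = 3100
  O-H: 4 × 471 = 1884
  Σ(formed) = 4984 kJ
ΔH = Σ(broken) − Σ(formed) = 3755 − 4984 = −1229 kJ
For 3× the reaction as written: 3 × (−1229) = −3687 kJ

ΔH = −3687 kJ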